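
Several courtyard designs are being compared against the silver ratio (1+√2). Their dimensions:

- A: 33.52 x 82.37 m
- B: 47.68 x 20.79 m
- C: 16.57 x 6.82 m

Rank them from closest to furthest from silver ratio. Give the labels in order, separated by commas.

A: 82.37/33.52 ≈ 2.457 → |2.457 − 2.414| = 0.043
B: 47.68/20.79 ≈ 2.293 → |2.293 − 2.414| = 0.121
C: 16.57/6.82 ≈ 2.430 → |2.430 − 2.414| = 0.016

C, A, B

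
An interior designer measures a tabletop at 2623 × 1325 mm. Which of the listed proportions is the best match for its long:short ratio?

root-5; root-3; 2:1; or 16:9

2:1

Ratio = 2623 / 1325 ≈ 1.980.
Distances: root-5 2.236 (Δ 0.256); root-3 1.732 (Δ 0.248); 2:1 2.000 (Δ 0.020); 16:9 1.778 (Δ 0.202).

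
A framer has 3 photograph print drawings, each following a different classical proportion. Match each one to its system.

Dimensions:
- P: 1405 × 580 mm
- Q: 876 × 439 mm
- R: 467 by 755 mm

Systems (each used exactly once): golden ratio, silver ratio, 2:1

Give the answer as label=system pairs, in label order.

P=silver ratio, Q=2:1, R=golden ratio

P = 1405/580 ≈ 2.422 → silver ratio (2.414)
Q = 876/439 ≈ 1.995 → 2:1 (2.000)
R = 755/467 ≈ 1.617 → golden ratio (1.618)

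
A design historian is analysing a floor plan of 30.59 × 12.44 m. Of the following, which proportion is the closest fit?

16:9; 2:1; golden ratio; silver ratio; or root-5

silver ratio

Ratio = 30.59 / 12.44 ≈ 2.459.
Distances: 16:9 1.778 (Δ 0.681); 2:1 2.000 (Δ 0.459); golden ratio 1.618 (Δ 0.841); silver ratio 2.414 (Δ 0.045); root-5 2.236 (Δ 0.223).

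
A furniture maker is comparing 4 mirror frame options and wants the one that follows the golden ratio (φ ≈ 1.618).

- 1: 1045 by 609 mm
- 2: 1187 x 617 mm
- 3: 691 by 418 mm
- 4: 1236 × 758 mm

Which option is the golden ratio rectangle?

Ratios (long/short): 1 ≈ 1.716; 2 ≈ 1.924; 3 ≈ 1.653; 4 ≈ 1.631.
golden ratio ≈ 1.618; option 4 is nearest (Δ 0.013).

4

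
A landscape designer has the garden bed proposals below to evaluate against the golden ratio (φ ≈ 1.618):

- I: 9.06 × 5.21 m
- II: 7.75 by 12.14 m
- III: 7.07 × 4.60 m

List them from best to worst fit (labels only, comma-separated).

II, III, I

I: 9.06/5.21 ≈ 1.739 → |1.739 − 1.618| = 0.121
II: 12.14/7.75 ≈ 1.566 → |1.566 − 1.618| = 0.052
III: 7.07/4.60 ≈ 1.537 → |1.537 − 1.618| = 0.081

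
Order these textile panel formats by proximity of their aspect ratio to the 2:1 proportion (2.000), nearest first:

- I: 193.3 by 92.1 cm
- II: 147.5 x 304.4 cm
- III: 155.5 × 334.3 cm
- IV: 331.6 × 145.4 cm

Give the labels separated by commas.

Ratios: I = 193.3 / 92.1 ≈ 2.099; II = 304.4 / 147.5 ≈ 2.064; III = 334.3 / 155.5 ≈ 2.150; IV = 331.6 / 145.4 ≈ 2.281.
|Δ from 2.000|: I 0.099; II 0.064; III 0.150; IV 0.281.

II, I, III, IV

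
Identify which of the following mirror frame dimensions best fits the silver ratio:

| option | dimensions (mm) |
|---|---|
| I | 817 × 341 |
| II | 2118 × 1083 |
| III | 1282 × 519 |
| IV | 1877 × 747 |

Target silver ratio ≈ 2.414.
I: 2.396 (Δ0.018)  II: 1.956 (Δ0.458)  III: 2.470 (Δ0.056)  IV: 2.513 (Δ0.099)

I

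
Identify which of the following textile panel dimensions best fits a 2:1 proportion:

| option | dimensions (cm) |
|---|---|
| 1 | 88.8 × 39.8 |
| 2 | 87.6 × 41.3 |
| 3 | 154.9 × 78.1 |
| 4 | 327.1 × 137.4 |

3

Ratios (long/short): 1 ≈ 2.231; 2 ≈ 2.121; 3 ≈ 1.983; 4 ≈ 2.381.
2:1 ≈ 2.000; option 3 is nearest (Δ 0.017).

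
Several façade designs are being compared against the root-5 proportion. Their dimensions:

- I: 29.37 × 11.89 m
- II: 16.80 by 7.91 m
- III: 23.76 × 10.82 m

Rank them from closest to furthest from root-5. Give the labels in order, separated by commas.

III, II, I

I: 29.37/11.89 ≈ 2.470 → |2.470 − 2.236| = 0.234
II: 16.80/7.91 ≈ 2.124 → |2.124 − 2.236| = 0.112
III: 23.76/10.82 ≈ 2.196 → |2.196 − 2.236| = 0.040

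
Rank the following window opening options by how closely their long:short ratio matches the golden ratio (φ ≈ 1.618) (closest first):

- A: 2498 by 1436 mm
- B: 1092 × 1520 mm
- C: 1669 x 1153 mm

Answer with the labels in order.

A: 2498/1436 ≈ 1.740 → |1.740 − 1.618| = 0.122
B: 1520/1092 ≈ 1.392 → |1.392 − 1.618| = 0.226
C: 1669/1153 ≈ 1.448 → |1.448 − 1.618| = 0.170

A, C, B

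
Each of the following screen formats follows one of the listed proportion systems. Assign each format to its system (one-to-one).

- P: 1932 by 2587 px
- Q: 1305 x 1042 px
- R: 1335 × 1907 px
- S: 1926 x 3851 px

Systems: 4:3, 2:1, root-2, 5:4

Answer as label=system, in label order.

P=4:3, Q=5:4, R=root-2, S=2:1

Ratios: P ≈ 1.339; Q ≈ 1.252; R ≈ 1.428; S ≈ 1.999.
Targets: 4:3 ≈ 1.333; 2:1 ≈ 2.000; root-2 ≈ 1.414; 5:4 ≈ 1.250.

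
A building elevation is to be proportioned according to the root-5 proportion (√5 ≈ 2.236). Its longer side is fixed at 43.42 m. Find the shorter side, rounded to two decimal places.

19.42 m

root-5 ≈ 2.23607.
Shorter side = 43.42 ÷ 2.23607 ≈ 19.4180 → 19.42 m.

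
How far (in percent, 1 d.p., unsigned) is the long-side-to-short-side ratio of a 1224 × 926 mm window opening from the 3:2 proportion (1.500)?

11.9%

Ratio = 1224 / 926 ≈ 1.3218.
Ideal 3:2 = 1.5000. |1.3218 − 1.5000| / 1.5000 ≈ 11.88% → 11.9%.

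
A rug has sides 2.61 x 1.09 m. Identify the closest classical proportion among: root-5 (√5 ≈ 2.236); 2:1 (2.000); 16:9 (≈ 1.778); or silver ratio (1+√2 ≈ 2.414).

silver ratio

Ratio = 2.61 / 1.09 ≈ 2.394.
Distances: root-5 2.236 (Δ 0.158); 2:1 2.000 (Δ 0.394); 16:9 1.778 (Δ 0.616); silver ratio 2.414 (Δ 0.020).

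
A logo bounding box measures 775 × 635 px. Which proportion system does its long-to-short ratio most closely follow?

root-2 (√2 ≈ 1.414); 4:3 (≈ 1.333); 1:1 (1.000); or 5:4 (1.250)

5:4

Ratio = 775 / 635 ≈ 1.220.
Distances: root-2 1.414 (Δ 0.194); 4:3 1.333 (Δ 0.113); 1:1 1.000 (Δ 0.220); 5:4 1.250 (Δ 0.030).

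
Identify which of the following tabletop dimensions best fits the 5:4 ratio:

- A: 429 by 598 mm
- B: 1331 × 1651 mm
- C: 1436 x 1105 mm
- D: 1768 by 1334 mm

B

Target 5:4 ≈ 1.250.
A: 1.394 (Δ0.144)  B: 1.240 (Δ0.010)  C: 1.300 (Δ0.050)  D: 1.325 (Δ0.075)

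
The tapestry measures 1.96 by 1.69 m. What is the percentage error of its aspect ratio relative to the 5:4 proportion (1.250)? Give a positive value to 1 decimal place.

7.2%

Ratio = 1.96 / 1.69 ≈ 1.1598.
Ideal 5:4 = 1.2500. |1.1598 − 1.2500| / 1.2500 ≈ 7.22% → 7.2%.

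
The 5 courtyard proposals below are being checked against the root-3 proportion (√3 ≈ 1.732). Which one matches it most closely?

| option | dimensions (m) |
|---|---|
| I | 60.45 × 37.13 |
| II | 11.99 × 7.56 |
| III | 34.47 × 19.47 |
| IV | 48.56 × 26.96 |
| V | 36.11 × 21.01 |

V

Target root-3 ≈ 1.732.
I: 1.628 (Δ0.104)  II: 1.586 (Δ0.146)  III: 1.770 (Δ0.038)  IV: 1.801 (Δ0.069)  V: 1.719 (Δ0.013)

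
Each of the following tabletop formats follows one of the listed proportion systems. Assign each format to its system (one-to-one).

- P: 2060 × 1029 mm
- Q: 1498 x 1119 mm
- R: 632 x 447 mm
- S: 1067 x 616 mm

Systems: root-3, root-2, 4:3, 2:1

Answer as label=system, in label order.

P=2:1, Q=4:3, R=root-2, S=root-3

P = 2060/1029 ≈ 2.002 → 2:1 (2.000)
Q = 1498/1119 ≈ 1.339 → 4:3 (1.333)
R = 632/447 ≈ 1.414 → root-2 (1.414)
S = 1067/616 ≈ 1.732 → root-3 (1.732)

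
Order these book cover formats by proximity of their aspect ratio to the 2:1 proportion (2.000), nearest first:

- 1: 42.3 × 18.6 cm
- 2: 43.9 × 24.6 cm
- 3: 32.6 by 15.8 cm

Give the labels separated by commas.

Ratios: 1 = 42.3 / 18.6 ≈ 2.274; 2 = 43.9 / 24.6 ≈ 1.785; 3 = 32.6 / 15.8 ≈ 2.063.
|Δ from 2.000|: 1 0.274; 2 0.215; 3 0.063.

3, 2, 1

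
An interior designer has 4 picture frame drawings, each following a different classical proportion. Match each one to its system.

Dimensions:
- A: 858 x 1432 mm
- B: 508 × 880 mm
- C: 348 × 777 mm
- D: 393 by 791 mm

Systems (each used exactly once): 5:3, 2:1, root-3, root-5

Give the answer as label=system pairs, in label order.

A=5:3, B=root-3, C=root-5, D=2:1

Ratios: A ≈ 1.669; B ≈ 1.732; C ≈ 2.233; D ≈ 2.013.
Targets: 5:3 ≈ 1.667; 2:1 ≈ 2.000; root-3 ≈ 1.732; root-5 ≈ 2.236.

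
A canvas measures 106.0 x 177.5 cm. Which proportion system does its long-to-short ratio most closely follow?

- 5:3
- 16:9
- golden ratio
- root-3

5:3

177.5/106.0 ≈ 1.675. Nearest candidates are 5:3 (1.667, off by 0.008) and golden ratio (1.618, off by 0.057).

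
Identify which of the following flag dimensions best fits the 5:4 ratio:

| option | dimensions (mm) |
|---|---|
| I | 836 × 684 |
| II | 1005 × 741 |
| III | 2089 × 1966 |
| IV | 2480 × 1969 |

Target 5:4 ≈ 1.250.
I: 1.222 (Δ0.028)  II: 1.356 (Δ0.106)  III: 1.063 (Δ0.187)  IV: 1.260 (Δ0.010)

IV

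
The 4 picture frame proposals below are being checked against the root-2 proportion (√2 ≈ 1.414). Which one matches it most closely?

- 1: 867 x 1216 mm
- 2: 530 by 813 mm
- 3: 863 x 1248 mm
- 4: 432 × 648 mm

1

Ratios (long/short): 1 ≈ 1.403; 2 ≈ 1.534; 3 ≈ 1.446; 4 ≈ 1.500.
root-2 ≈ 1.414; option 1 is nearest (Δ 0.011).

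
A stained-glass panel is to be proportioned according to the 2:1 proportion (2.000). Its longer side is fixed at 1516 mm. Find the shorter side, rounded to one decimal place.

758.0 mm

2:1 = 2.00000.
Shorter side = 1516 ÷ 2.00000 ≈ 758.000 → 758.0 mm.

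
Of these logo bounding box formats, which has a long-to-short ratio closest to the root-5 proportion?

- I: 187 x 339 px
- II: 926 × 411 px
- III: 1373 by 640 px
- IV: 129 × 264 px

Ratios (long/short): I ≈ 1.813; II ≈ 2.253; III ≈ 2.145; IV ≈ 2.047.
root-5 ≈ 2.236; option II is nearest (Δ 0.017).

II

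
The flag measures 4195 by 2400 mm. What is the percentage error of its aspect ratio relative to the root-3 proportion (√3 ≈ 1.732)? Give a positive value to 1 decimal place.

0.9%

Ratio = 4195 / 2400 ≈ 1.7479.
Ideal root-3 ≈ 1.7321. |1.7479 − 1.7321| / 1.7321 ≈ 0.91% → 0.9%.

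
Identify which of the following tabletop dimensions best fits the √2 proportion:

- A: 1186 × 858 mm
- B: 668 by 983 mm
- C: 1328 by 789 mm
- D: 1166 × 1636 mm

D

Ratios (long/short): A ≈ 1.382; B ≈ 1.472; C ≈ 1.683; D ≈ 1.403.
root-2 ≈ 1.414; option D is nearest (Δ 0.011).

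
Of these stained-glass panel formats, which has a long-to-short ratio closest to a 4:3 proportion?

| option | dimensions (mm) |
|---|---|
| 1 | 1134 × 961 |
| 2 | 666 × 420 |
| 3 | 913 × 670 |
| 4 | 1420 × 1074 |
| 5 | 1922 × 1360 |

4

Target 4:3 ≈ 1.333.
1: 1.180 (Δ0.153)  2: 1.586 (Δ0.253)  3: 1.363 (Δ0.030)  4: 1.322 (Δ0.011)  5: 1.413 (Δ0.080)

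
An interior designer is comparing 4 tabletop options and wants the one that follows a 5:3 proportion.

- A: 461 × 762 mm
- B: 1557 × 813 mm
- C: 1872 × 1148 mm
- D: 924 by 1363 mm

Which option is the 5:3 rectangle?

A

Target 5:3 ≈ 1.667.
A: 1.653 (Δ0.014)  B: 1.915 (Δ0.248)  C: 1.631 (Δ0.036)  D: 1.475 (Δ0.192)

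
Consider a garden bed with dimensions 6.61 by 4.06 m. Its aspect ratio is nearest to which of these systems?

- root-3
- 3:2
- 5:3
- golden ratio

Ratio = 6.61 / 4.06 ≈ 1.628.
Distances: root-3 1.732 (Δ 0.104); 3:2 1.500 (Δ 0.128); 5:3 1.667 (Δ 0.039); golden ratio 1.618 (Δ 0.010).

golden ratio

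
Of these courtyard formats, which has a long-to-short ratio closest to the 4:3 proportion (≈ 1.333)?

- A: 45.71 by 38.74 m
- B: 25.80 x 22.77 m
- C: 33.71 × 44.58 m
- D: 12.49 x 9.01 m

C

Ratios (long/short): A ≈ 1.180; B ≈ 1.133; C ≈ 1.322; D ≈ 1.386.
4:3 ≈ 1.333; option C is nearest (Δ 0.011).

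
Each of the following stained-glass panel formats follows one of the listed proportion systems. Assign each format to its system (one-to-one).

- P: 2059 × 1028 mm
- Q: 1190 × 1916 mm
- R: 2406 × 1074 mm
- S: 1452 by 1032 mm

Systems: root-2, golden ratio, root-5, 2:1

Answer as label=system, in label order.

P=2:1, Q=golden ratio, R=root-5, S=root-2

Ratios: P ≈ 2.003; Q ≈ 1.610; R ≈ 2.240; S ≈ 1.407.
Targets: root-2 ≈ 1.414; golden ratio ≈ 1.618; root-5 ≈ 2.236; 2:1 ≈ 2.000.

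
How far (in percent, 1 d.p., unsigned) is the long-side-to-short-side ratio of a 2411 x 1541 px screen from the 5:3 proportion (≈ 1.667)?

Ratio = 2411 / 1541 ≈ 1.5646.
Ideal 5:3 ≈ 1.6667. |1.5646 − 1.6667| / 1.6667 ≈ 6.13% → 6.1%.

6.1%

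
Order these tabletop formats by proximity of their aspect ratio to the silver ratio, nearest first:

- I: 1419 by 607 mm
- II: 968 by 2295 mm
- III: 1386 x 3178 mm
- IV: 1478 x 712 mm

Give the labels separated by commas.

I: 1419/607 ≈ 2.338 → |2.338 − 2.414| = 0.076
II: 2295/968 ≈ 2.371 → |2.371 − 2.414| = 0.043
III: 3178/1386 ≈ 2.293 → |2.293 − 2.414| = 0.121
IV: 1478/712 ≈ 2.076 → |2.076 − 2.414| = 0.338

II, I, III, IV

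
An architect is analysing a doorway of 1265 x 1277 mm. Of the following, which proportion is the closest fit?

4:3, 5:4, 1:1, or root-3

Ratio = 1277 / 1265 ≈ 1.009.
Distances: 4:3 1.333 (Δ 0.324); 5:4 1.250 (Δ 0.241); 1:1 1.000 (Δ 0.009); root-3 1.732 (Δ 0.723).

1:1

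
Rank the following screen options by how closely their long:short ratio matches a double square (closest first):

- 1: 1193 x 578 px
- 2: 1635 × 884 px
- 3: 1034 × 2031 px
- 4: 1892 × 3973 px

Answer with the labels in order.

3, 1, 4, 2

1: 1193/578 ≈ 2.064 → |2.064 − 2.000| = 0.064
2: 1635/884 ≈ 1.850 → |1.850 − 2.000| = 0.150
3: 2031/1034 ≈ 1.964 → |1.964 − 2.000| = 0.036
4: 3973/1892 ≈ 2.100 → |2.100 − 2.000| = 0.100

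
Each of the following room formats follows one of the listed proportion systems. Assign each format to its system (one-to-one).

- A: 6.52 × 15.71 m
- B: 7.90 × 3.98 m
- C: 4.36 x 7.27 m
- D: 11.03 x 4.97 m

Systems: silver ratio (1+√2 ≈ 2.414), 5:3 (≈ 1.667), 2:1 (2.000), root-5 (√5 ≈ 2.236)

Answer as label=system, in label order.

A = 15.71/6.52 ≈ 2.410 → silver ratio (2.414)
B = 7.90/3.98 ≈ 1.985 → 2:1 (2.000)
C = 7.27/4.36 ≈ 1.667 → 5:3 (1.667)
D = 11.03/4.97 ≈ 2.219 → root-5 (2.236)

A=silver ratio, B=2:1, C=5:3, D=root-5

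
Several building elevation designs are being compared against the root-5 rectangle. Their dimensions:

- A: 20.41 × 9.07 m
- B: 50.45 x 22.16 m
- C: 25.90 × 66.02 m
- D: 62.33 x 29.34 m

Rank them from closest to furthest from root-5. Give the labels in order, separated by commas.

A, B, D, C

Ratios: A = 20.41 / 9.07 ≈ 2.250; B = 50.45 / 22.16 ≈ 2.277; C = 66.02 / 25.90 ≈ 2.549; D = 62.33 / 29.34 ≈ 2.124.
|Δ from 2.236|: A 0.014; B 0.041; C 0.313; D 0.112.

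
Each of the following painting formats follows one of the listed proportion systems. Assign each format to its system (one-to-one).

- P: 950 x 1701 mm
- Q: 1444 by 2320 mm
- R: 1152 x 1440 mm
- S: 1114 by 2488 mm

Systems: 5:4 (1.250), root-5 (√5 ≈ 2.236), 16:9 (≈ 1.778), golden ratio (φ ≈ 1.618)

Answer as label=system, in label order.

P=16:9, Q=golden ratio, R=5:4, S=root-5

P = 1701/950 ≈ 1.791 → 16:9 (1.778)
Q = 2320/1444 ≈ 1.607 → golden ratio (1.618)
R = 1440/1152 ≈ 1.250 → 5:4 (1.250)
S = 2488/1114 ≈ 2.233 → root-5 (2.236)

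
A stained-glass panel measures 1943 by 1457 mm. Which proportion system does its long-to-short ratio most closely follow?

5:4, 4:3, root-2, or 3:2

Ratio = 1943 / 1457 ≈ 1.334.
Distances: 5:4 1.250 (Δ 0.084); 4:3 1.333 (Δ 0.001); root-2 1.414 (Δ 0.080); 3:2 1.500 (Δ 0.166).

4:3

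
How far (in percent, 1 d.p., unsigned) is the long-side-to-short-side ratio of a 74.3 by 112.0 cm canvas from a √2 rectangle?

6.6%

Ratio = 112.0 / 74.3 ≈ 1.5074.
Ideal root-2 ≈ 1.4142. |1.5074 − 1.4142| / 1.4142 ≈ 6.59% → 6.6%.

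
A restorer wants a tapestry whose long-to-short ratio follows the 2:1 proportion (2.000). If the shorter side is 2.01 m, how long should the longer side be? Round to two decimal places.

2:1 = 2.00000.
Longer side = 2.01 × 2.00000 ≈ 4.0200 → 4.02 m.

4.02 m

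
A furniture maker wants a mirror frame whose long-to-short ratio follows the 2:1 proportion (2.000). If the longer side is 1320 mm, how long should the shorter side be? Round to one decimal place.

660.0 mm

2:1 = 2.00000.
Shorter side = 1320 ÷ 2.00000 ≈ 660.000 → 660.0 mm.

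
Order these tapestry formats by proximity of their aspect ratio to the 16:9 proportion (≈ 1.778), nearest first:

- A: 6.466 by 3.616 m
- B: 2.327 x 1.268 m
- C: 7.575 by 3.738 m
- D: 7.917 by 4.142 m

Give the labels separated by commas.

Ratios: A = 6.466 / 3.616 ≈ 1.788; B = 2.327 / 1.268 ≈ 1.835; C = 7.575 / 3.738 ≈ 2.026; D = 7.917 / 4.142 ≈ 1.911.
|Δ from 1.778|: A 0.010; B 0.057; C 0.248; D 0.133.

A, B, D, C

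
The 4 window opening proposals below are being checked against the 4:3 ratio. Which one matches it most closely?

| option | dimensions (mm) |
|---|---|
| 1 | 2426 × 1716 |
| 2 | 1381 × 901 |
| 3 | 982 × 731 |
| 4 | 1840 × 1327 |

3

Ratios (long/short): 1 ≈ 1.414; 2 ≈ 1.533; 3 ≈ 1.343; 4 ≈ 1.387.
4:3 ≈ 1.333; option 3 is nearest (Δ 0.010).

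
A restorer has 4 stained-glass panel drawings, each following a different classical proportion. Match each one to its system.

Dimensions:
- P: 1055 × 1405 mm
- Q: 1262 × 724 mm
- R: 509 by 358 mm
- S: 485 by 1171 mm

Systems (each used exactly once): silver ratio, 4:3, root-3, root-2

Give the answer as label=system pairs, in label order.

P=4:3, Q=root-3, R=root-2, S=silver ratio

P = 1405/1055 ≈ 1.332 → 4:3 (1.333)
Q = 1262/724 ≈ 1.743 → root-3 (1.732)
R = 509/358 ≈ 1.422 → root-2 (1.414)
S = 1171/485 ≈ 2.414 → silver ratio (2.414)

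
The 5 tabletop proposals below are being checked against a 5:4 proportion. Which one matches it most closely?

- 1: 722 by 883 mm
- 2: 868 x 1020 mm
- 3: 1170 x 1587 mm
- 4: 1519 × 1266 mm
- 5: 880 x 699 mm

Target 5:4 ≈ 1.250.
1: 1.223 (Δ0.027)  2: 1.175 (Δ0.075)  3: 1.356 (Δ0.106)  4: 1.200 (Δ0.050)  5: 1.259 (Δ0.009)

5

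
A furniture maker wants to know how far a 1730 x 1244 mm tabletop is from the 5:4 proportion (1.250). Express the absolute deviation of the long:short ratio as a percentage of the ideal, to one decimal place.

11.3%

Ratio = 1730 / 1244 ≈ 1.3907.
Ideal 5:4 = 1.2500. |1.3907 − 1.2500| / 1.2500 ≈ 11.26% → 11.3%.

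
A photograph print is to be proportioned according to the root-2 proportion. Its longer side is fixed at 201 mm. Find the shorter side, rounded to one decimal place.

root-2 ≈ 1.41421.
Shorter side = 201 ÷ 1.41421 ≈ 142.129 → 142.1 mm.

142.1 mm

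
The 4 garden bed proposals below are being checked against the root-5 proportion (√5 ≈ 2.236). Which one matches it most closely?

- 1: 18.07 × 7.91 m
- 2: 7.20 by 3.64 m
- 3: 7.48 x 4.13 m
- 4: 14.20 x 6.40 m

4

Target root-5 ≈ 2.236.
1: 2.284 (Δ0.048)  2: 1.978 (Δ0.258)  3: 1.811 (Δ0.425)  4: 2.219 (Δ0.017)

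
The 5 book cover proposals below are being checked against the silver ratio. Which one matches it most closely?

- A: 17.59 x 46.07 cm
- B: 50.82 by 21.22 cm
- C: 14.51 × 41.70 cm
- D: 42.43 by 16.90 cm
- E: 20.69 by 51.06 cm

B

Ratios (long/short): A ≈ 2.619; B ≈ 2.395; C ≈ 2.874; D ≈ 2.511; E ≈ 2.468.
silver ratio ≈ 2.414; option B is nearest (Δ 0.019).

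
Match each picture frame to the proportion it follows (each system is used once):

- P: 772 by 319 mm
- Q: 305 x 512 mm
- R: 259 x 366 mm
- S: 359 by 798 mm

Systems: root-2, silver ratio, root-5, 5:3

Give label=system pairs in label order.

P=silver ratio, Q=5:3, R=root-2, S=root-5

P = 772/319 ≈ 2.420 → silver ratio (2.414)
Q = 512/305 ≈ 1.679 → 5:3 (1.667)
R = 366/259 ≈ 1.413 → root-2 (1.414)
S = 798/359 ≈ 2.223 → root-5 (2.236)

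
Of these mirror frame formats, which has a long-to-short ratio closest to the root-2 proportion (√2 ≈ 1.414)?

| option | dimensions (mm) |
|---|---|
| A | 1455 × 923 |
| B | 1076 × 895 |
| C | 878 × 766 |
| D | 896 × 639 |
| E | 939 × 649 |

D

Ratios (long/short): A ≈ 1.576; B ≈ 1.202; C ≈ 1.146; D ≈ 1.402; E ≈ 1.447.
root-2 ≈ 1.414; option D is nearest (Δ 0.012).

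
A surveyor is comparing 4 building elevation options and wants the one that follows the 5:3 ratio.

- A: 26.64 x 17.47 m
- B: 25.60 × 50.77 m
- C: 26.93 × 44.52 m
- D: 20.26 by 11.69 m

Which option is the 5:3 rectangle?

Ratios (long/short): A ≈ 1.525; B ≈ 1.983; C ≈ 1.653; D ≈ 1.733.
5:3 ≈ 1.667; option C is nearest (Δ 0.014).

C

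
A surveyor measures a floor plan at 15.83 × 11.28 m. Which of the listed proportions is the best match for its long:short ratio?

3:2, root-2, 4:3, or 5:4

root-2

Ratio = 15.83 / 11.28 ≈ 1.403.
Distances: 3:2 1.500 (Δ 0.097); root-2 1.414 (Δ 0.011); 4:3 1.333 (Δ 0.070); 5:4 1.250 (Δ 0.153).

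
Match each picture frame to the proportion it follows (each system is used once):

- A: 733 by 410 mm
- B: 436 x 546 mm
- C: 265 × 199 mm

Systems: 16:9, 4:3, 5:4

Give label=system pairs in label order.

A=16:9, B=5:4, C=4:3

Ratios: A ≈ 1.788; B ≈ 1.252; C ≈ 1.332.
Targets: 16:9 ≈ 1.778; 4:3 ≈ 1.333; 5:4 ≈ 1.250.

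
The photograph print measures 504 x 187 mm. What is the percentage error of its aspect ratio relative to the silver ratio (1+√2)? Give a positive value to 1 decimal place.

Ratio = 504 / 187 ≈ 2.6952.
Ideal silver ratio ≈ 2.4142. |2.6952 − 2.4142| / 2.4142 ≈ 11.64% → 11.6%.

11.6%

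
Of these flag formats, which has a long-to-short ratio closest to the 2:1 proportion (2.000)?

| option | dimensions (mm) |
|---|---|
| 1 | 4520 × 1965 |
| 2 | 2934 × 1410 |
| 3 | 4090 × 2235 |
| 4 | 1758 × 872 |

Ratios (long/short): 1 ≈ 2.300; 2 ≈ 2.081; 3 ≈ 1.830; 4 ≈ 2.016.
2:1 ≈ 2.000; option 4 is nearest (Δ 0.016).

4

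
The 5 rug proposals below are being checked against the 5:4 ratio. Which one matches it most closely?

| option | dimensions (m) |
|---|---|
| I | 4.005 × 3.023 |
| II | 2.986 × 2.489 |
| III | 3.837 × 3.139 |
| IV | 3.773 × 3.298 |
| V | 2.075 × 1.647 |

Ratios (long/short): I ≈ 1.325; II ≈ 1.200; III ≈ 1.222; IV ≈ 1.144; V ≈ 1.260.
5:4 ≈ 1.250; option V is nearest (Δ 0.010).

V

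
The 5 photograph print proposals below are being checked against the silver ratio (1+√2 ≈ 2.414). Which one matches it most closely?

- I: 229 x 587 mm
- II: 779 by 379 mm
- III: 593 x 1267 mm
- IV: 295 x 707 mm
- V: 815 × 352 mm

IV

Target silver ratio ≈ 2.414.
I: 2.563 (Δ0.149)  II: 2.055 (Δ0.359)  III: 2.137 (Δ0.277)  IV: 2.397 (Δ0.017)  V: 2.315 (Δ0.099)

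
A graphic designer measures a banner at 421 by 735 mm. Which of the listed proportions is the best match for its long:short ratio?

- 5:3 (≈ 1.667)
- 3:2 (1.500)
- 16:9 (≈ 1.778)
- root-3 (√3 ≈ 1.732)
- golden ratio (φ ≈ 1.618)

root-3

735/421 ≈ 1.746. Nearest candidates are root-3 (1.732, off by 0.014) and 16:9 (1.778, off by 0.032).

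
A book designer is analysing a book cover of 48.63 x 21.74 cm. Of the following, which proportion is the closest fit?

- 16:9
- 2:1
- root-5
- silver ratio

48.63/21.74 ≈ 2.237. Nearest candidates are root-5 (2.236, off by 0.001) and silver ratio (2.414, off by 0.177).

root-5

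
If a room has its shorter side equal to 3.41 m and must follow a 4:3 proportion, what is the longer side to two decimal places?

4.55 m

4:3 ≈ 1.33333.
Longer side = 3.41 × 1.33333 ≈ 4.5467 → 4.55 m.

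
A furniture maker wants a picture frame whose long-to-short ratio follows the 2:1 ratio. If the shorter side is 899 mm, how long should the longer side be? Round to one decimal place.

1798.0 mm

2:1 = 2.00000.
Longer side = 899 × 2.00000 ≈ 1798.000 → 1798.0 mm.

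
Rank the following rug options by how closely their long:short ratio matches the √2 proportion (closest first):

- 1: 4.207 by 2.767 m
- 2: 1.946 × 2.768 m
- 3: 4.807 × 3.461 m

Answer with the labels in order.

1: 4.207/2.767 ≈ 1.520 → |1.520 − 1.414| = 0.106
2: 2.768/1.946 ≈ 1.422 → |1.422 − 1.414| = 0.008
3: 4.807/3.461 ≈ 1.389 → |1.389 − 1.414| = 0.025

2, 3, 1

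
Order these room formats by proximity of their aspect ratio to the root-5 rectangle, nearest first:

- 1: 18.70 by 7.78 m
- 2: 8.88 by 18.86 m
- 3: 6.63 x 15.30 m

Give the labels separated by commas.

Ratios: 1 = 18.70 / 7.78 ≈ 2.404; 2 = 18.86 / 8.88 ≈ 2.124; 3 = 15.30 / 6.63 ≈ 2.308.
|Δ from 2.236|: 1 0.168; 2 0.112; 3 0.072.

3, 2, 1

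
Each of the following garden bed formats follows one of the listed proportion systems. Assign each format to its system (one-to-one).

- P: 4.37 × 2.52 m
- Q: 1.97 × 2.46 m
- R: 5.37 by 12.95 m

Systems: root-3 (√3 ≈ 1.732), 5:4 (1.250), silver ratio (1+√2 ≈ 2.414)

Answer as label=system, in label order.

P=root-3, Q=5:4, R=silver ratio

P = 4.37/2.52 ≈ 1.734 → root-3 (1.732)
Q = 2.46/1.97 ≈ 1.249 → 5:4 (1.250)
R = 12.95/5.37 ≈ 2.412 → silver ratio (2.414)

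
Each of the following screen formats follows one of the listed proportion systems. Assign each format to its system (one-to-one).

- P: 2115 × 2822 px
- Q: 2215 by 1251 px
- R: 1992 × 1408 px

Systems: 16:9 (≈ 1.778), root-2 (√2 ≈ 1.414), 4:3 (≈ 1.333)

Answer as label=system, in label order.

P=4:3, Q=16:9, R=root-2

P = 2822/2115 ≈ 1.334 → 4:3 (1.333)
Q = 2215/1251 ≈ 1.771 → 16:9 (1.778)
R = 1992/1408 ≈ 1.415 → root-2 (1.414)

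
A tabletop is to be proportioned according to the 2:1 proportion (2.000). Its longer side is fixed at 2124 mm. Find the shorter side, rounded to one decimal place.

2:1 = 2.00000.
Shorter side = 2124 ÷ 2.00000 ≈ 1062.000 → 1062.0 mm.

1062.0 mm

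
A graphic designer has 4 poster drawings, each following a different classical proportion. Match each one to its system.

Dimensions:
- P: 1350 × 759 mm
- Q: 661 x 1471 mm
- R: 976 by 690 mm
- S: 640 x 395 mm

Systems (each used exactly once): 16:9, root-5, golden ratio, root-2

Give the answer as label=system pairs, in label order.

P=16:9, Q=root-5, R=root-2, S=golden ratio

Ratios: P ≈ 1.779; Q ≈ 2.225; R ≈ 1.414; S ≈ 1.620.
Targets: 16:9 ≈ 1.778; root-5 ≈ 2.236; golden ratio ≈ 1.618; root-2 ≈ 1.414.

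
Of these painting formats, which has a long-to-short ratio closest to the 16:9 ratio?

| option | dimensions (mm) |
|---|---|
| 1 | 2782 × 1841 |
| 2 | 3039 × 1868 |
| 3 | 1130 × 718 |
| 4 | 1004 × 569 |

Target 16:9 ≈ 1.778.
1: 1.511 (Δ0.267)  2: 1.627 (Δ0.151)  3: 1.574 (Δ0.204)  4: 1.764 (Δ0.014)

4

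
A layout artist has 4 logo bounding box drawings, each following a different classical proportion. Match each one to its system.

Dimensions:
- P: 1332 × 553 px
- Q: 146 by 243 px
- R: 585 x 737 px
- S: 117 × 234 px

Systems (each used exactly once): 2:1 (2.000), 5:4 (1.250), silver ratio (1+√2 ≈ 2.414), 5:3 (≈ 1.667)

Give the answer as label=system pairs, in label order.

P = 1332/553 ≈ 2.409 → silver ratio (2.414)
Q = 243/146 ≈ 1.664 → 5:3 (1.667)
R = 737/585 ≈ 1.260 → 5:4 (1.250)
S = 234/117 ≈ 2.000 → 2:1 (2.000)

P=silver ratio, Q=5:3, R=5:4, S=2:1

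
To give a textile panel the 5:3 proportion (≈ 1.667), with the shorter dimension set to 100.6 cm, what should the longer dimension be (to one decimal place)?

5:3 ≈ 1.66667.
Longer side = 100.6 × 1.66667 ≈ 167.667 → 167.7 cm.

167.7 cm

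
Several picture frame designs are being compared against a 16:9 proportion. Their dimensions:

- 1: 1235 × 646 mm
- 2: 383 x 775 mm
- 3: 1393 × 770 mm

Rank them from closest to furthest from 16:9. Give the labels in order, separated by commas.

1: 1235/646 ≈ 1.912 → |1.912 − 1.778| = 0.134
2: 775/383 ≈ 2.023 → |2.023 − 1.778| = 0.245
3: 1393/770 ≈ 1.809 → |1.809 − 1.778| = 0.031

3, 1, 2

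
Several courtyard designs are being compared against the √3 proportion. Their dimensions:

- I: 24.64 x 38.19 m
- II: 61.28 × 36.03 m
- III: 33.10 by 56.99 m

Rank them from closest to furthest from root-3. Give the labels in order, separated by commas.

I: 38.19/24.64 ≈ 1.550 → |1.550 − 1.732| = 0.182
II: 61.28/36.03 ≈ 1.701 → |1.701 − 1.732| = 0.031
III: 56.99/33.10 ≈ 1.722 → |1.722 − 1.732| = 0.010

III, II, I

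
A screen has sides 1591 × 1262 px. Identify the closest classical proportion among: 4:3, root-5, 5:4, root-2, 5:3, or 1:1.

5:4

1591/1262 ≈ 1.261. Nearest candidates are 5:4 (1.250, off by 0.011) and 4:3 (1.333, off by 0.072).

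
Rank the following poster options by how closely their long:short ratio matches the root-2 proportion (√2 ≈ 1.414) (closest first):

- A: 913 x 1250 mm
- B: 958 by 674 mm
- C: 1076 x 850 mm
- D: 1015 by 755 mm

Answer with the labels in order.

A: 1250/913 ≈ 1.369 → |1.369 − 1.414| = 0.045
B: 958/674 ≈ 1.421 → |1.421 − 1.414| = 0.007
C: 1076/850 ≈ 1.266 → |1.266 − 1.414| = 0.148
D: 1015/755 ≈ 1.344 → |1.344 − 1.414| = 0.070

B, A, D, C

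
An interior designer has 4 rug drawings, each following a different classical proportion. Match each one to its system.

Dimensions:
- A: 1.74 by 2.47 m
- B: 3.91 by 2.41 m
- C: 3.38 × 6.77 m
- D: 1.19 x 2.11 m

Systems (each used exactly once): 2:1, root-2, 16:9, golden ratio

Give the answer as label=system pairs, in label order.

A=root-2, B=golden ratio, C=2:1, D=16:9

Ratios: A ≈ 1.420; B ≈ 1.622; C ≈ 2.003; D ≈ 1.773.
Targets: 2:1 ≈ 2.000; root-2 ≈ 1.414; 16:9 ≈ 1.778; golden ratio ≈ 1.618.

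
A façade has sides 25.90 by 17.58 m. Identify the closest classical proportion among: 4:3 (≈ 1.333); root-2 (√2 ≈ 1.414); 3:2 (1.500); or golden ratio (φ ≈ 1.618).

Ratio = 25.90 / 17.58 ≈ 1.473.
Distances: 4:3 1.333 (Δ 0.140); root-2 1.414 (Δ 0.059); 3:2 1.500 (Δ 0.027); golden ratio 1.618 (Δ 0.145).

3:2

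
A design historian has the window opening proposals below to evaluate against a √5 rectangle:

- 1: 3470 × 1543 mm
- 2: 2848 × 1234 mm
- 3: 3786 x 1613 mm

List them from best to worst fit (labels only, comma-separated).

1: 3470/1543 ≈ 2.249 → |2.249 − 2.236| = 0.013
2: 2848/1234 ≈ 2.308 → |2.308 − 2.236| = 0.072
3: 3786/1613 ≈ 2.347 → |2.347 − 2.236| = 0.111

1, 2, 3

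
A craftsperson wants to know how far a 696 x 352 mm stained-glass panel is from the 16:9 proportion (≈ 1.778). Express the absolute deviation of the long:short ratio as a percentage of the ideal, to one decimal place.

Ratio = 696 / 352 ≈ 1.9773.
Ideal 16:9 ≈ 1.7778. |1.9773 − 1.7778| / 1.7778 ≈ 11.22% → 11.2%.

11.2%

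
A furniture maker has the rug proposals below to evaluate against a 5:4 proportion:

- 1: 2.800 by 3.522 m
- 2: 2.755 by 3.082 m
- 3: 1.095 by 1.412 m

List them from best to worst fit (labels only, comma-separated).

1: 3.522/2.800 ≈ 1.258 → |1.258 − 1.250| = 0.008
2: 3.082/2.755 ≈ 1.119 → |1.119 − 1.250| = 0.131
3: 1.412/1.095 ≈ 1.289 → |1.289 − 1.250| = 0.039

1, 3, 2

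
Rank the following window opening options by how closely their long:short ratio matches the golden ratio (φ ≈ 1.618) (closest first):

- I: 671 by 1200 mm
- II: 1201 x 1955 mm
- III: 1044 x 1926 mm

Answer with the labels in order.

II, I, III

I: 1200/671 ≈ 1.788 → |1.788 − 1.618| = 0.170
II: 1955/1201 ≈ 1.628 → |1.628 − 1.618| = 0.010
III: 1926/1044 ≈ 1.845 → |1.845 − 1.618| = 0.227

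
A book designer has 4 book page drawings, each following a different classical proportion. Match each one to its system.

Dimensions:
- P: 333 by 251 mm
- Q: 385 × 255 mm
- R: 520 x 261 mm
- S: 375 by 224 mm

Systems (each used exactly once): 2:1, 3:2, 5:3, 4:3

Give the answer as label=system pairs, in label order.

P=4:3, Q=3:2, R=2:1, S=5:3

Ratios: P ≈ 1.327; Q ≈ 1.510; R ≈ 1.992; S ≈ 1.674.
Targets: 2:1 ≈ 2.000; 3:2 ≈ 1.500; 5:3 ≈ 1.667; 4:3 ≈ 1.333.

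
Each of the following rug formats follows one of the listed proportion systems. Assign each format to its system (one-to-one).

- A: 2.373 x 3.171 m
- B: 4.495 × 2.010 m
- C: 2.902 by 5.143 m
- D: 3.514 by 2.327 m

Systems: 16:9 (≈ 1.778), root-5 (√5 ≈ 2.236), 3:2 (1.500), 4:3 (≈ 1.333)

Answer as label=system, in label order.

A=4:3, B=root-5, C=16:9, D=3:2

A = 3.171/2.373 ≈ 1.336 → 4:3 (1.333)
B = 4.495/2.010 ≈ 2.236 → root-5 (2.236)
C = 5.143/2.902 ≈ 1.772 → 16:9 (1.778)
D = 3.514/2.327 ≈ 1.510 → 3:2 (1.500)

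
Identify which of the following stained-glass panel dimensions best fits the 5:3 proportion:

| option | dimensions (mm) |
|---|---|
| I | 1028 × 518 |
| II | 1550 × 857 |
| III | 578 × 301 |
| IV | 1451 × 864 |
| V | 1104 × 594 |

Target 5:3 ≈ 1.667.
I: 1.985 (Δ0.318)  II: 1.809 (Δ0.142)  III: 1.920 (Δ0.253)  IV: 1.679 (Δ0.012)  V: 1.859 (Δ0.192)

IV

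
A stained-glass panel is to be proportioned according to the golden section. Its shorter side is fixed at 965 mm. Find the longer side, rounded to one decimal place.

1561.4 mm

golden ratio ≈ 1.61803.
Longer side = 965 × 1.61803 ≈ 1561.399 → 1561.4 mm.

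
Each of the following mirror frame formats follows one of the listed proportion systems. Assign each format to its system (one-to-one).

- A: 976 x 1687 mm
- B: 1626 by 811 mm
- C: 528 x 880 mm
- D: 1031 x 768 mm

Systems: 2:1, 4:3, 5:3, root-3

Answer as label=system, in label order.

A = 1687/976 ≈ 1.728 → root-3 (1.732)
B = 1626/811 ≈ 2.005 → 2:1 (2.000)
C = 880/528 ≈ 1.667 → 5:3 (1.667)
D = 1031/768 ≈ 1.342 → 4:3 (1.333)

A=root-3, B=2:1, C=5:3, D=4:3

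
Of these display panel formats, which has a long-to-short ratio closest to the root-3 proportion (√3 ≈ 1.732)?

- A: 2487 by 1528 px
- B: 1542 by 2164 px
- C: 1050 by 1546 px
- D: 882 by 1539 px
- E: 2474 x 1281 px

Target root-3 ≈ 1.732.
A: 1.628 (Δ0.104)  B: 1.403 (Δ0.329)  C: 1.472 (Δ0.260)  D: 1.745 (Δ0.013)  E: 1.931 (Δ0.199)

D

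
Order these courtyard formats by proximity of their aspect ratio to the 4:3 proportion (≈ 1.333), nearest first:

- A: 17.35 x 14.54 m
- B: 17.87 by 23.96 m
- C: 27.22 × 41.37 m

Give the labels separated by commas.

A: 17.35/14.54 ≈ 1.193 → |1.193 − 1.333| = 0.140
B: 23.96/17.87 ≈ 1.341 → |1.341 − 1.333| = 0.008
C: 41.37/27.22 ≈ 1.520 → |1.520 − 1.333| = 0.187

B, A, C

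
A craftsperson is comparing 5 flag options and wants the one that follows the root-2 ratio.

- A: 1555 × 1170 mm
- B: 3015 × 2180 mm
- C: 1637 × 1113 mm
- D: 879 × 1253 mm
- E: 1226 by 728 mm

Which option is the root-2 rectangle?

D

Ratios (long/short): A ≈ 1.329; B ≈ 1.383; C ≈ 1.471; D ≈ 1.425; E ≈ 1.684.
root-2 ≈ 1.414; option D is nearest (Δ 0.011).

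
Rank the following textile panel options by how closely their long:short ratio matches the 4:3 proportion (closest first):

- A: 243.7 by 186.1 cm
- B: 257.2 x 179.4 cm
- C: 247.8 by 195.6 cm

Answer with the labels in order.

Ratios: A = 243.7 / 186.1 ≈ 1.310; B = 257.2 / 179.4 ≈ 1.434; C = 247.8 / 195.6 ≈ 1.267.
|Δ from 1.333|: A 0.023; B 0.101; C 0.066.

A, C, B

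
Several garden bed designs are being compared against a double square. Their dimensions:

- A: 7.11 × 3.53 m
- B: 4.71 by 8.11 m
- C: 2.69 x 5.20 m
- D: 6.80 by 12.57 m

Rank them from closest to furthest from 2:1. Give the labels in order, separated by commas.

A, C, D, B

A: 7.11/3.53 ≈ 2.014 → |2.014 − 2.000| = 0.014
B: 8.11/4.71 ≈ 1.722 → |1.722 − 2.000| = 0.278
C: 5.20/2.69 ≈ 1.933 → |1.933 − 2.000| = 0.067
D: 12.57/6.80 ≈ 1.849 → |1.849 − 2.000| = 0.151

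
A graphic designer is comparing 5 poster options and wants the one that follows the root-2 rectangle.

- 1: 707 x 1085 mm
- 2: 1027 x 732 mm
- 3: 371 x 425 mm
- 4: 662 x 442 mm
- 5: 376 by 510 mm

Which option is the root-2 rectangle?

Target root-2 ≈ 1.414.
1: 1.535 (Δ0.121)  2: 1.403 (Δ0.011)  3: 1.146 (Δ0.268)  4: 1.498 (Δ0.084)  5: 1.356 (Δ0.058)

2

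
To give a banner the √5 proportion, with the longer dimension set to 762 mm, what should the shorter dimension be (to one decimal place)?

340.8 mm

root-5 ≈ 2.23607.
Shorter side = 762 ÷ 2.23607 ≈ 340.776 → 340.8 mm.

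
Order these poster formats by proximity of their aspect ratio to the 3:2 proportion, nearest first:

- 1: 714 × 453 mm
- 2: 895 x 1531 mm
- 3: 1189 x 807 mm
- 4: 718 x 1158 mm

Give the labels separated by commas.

3, 1, 4, 2

1: 714/453 ≈ 1.576 → |1.576 − 1.500| = 0.076
2: 1531/895 ≈ 1.711 → |1.711 − 1.500| = 0.211
3: 1189/807 ≈ 1.473 → |1.473 − 1.500| = 0.027
4: 1158/718 ≈ 1.613 → |1.613 − 1.500| = 0.113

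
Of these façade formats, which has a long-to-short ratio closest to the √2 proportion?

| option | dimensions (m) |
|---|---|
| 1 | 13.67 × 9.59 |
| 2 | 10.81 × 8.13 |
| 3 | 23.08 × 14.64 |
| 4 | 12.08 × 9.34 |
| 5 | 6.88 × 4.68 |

Ratios (long/short): 1 ≈ 1.425; 2 ≈ 1.330; 3 ≈ 1.577; 4 ≈ 1.293; 5 ≈ 1.470.
root-2 ≈ 1.414; option 1 is nearest (Δ 0.011).

1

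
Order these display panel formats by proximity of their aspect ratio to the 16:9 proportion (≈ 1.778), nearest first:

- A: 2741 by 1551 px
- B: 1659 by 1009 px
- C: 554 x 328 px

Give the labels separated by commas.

Ratios: A = 2741 / 1551 ≈ 1.767; B = 1659 / 1009 ≈ 1.644; C = 554 / 328 ≈ 1.689.
|Δ from 1.778|: A 0.011; B 0.134; C 0.089.

A, C, B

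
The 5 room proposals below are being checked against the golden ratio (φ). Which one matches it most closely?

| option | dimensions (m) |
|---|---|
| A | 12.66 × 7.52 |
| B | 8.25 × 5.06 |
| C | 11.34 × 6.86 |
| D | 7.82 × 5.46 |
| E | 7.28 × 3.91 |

B

Ratios (long/short): A ≈ 1.684; B ≈ 1.630; C ≈ 1.653; D ≈ 1.432; E ≈ 1.862.
golden ratio ≈ 1.618; option B is nearest (Δ 0.012).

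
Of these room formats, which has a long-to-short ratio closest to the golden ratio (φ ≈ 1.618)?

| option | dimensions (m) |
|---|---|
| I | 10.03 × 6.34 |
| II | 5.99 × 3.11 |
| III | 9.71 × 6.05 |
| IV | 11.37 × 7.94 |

Target golden ratio ≈ 1.618.
I: 1.582 (Δ0.036)  II: 1.926 (Δ0.308)  III: 1.605 (Δ0.013)  IV: 1.432 (Δ0.186)

III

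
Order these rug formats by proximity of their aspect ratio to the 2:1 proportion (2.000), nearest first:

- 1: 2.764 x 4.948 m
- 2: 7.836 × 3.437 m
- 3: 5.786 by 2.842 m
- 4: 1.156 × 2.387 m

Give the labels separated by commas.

3, 4, 1, 2

1: 4.948/2.764 ≈ 1.790 → |1.790 − 2.000| = 0.210
2: 7.836/3.437 ≈ 2.280 → |2.280 − 2.000| = 0.280
3: 5.786/2.842 ≈ 2.036 → |2.036 − 2.000| = 0.036
4: 2.387/1.156 ≈ 2.065 → |2.065 − 2.000| = 0.065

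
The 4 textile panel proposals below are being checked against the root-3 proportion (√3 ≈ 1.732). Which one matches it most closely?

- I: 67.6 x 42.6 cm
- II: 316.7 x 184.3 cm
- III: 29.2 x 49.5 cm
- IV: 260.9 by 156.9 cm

Target root-3 ≈ 1.732.
I: 1.587 (Δ0.145)  II: 1.718 (Δ0.014)  III: 1.695 (Δ0.037)  IV: 1.663 (Δ0.069)

II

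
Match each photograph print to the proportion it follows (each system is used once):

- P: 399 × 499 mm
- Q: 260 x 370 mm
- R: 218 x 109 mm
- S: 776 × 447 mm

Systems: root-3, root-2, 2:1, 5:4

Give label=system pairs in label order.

P=5:4, Q=root-2, R=2:1, S=root-3

Ratios: P ≈ 1.251; Q ≈ 1.423; R ≈ 2.000; S ≈ 1.736.
Targets: root-3 ≈ 1.732; root-2 ≈ 1.414; 2:1 ≈ 2.000; 5:4 ≈ 1.250.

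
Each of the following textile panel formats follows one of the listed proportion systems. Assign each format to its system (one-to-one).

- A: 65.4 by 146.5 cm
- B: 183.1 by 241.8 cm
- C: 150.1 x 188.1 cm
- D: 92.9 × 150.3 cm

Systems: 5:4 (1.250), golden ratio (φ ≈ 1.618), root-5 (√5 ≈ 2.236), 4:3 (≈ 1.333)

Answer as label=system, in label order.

Ratios: A ≈ 2.240; B ≈ 1.321; C ≈ 1.253; D ≈ 1.618.
Targets: 5:4 ≈ 1.250; golden ratio ≈ 1.618; root-5 ≈ 2.236; 4:3 ≈ 1.333.

A=root-5, B=4:3, C=5:4, D=golden ratio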